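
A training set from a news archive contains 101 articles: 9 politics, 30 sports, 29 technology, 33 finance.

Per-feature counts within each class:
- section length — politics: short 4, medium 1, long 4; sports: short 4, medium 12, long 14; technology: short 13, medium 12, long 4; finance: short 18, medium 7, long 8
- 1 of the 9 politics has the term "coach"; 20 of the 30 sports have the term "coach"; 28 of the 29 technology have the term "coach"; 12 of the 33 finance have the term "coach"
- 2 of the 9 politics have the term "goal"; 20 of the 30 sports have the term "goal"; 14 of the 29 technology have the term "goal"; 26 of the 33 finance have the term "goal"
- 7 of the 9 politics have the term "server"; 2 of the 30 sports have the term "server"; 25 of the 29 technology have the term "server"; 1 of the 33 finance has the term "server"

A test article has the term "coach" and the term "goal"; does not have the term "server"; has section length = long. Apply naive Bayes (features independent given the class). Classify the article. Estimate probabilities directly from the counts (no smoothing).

sports

politics: (9/101) × (4/9) × (1/9) × (2/9) × (2/9) ≈ 0.000217306
sports: (30/101) × (14/30) × (20/30) × (20/30) × (28/30) ≈ 0.0574991
technology: (29/101) × (4/29) × (28/29) × (14/29) × (4/29) ≈ 0.00254619
finance: (33/101) × (8/33) × (12/33) × (26/33) × (32/33) ≈ 0.0220055
Highest score → sports.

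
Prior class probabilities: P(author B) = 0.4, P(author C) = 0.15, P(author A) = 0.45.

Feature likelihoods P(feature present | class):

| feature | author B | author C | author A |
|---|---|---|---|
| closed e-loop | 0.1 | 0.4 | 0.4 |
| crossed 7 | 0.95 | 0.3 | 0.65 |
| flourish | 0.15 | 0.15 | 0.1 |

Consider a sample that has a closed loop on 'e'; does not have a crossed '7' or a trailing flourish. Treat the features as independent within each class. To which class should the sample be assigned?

author B: 0.4 × 0.1 × (1−0.95) × (1−0.15) = 0.0017
author C: 0.15 × 0.4 × (1−0.3) × (1−0.15) = 0.0357
author A: 0.45 × 0.4 × (1−0.65) × (1−0.1) = 0.0567
Highest score → author A.

author A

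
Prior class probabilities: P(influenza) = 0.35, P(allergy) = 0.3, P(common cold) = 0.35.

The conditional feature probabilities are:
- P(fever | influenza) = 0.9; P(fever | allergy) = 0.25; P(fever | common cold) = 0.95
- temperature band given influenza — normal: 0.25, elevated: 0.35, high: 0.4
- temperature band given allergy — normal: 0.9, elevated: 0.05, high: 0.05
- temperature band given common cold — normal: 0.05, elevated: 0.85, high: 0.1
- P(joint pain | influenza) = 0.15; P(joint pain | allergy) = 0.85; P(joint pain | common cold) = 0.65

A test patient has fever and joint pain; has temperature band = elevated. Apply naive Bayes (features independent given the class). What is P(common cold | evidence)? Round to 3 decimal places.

influenza: 0.35 × 0.9 × 0.35 × 0.15 = 0.0165375
allergy: 0.3 × 0.25 × 0.05 × 0.85 = 0.0031875
common cold: 0.35 × 0.95 × 0.85 × 0.65 = 0.18370625
P(common cold | x) = 0.18370625 / 0.20343125 ≈ 0.903

0.903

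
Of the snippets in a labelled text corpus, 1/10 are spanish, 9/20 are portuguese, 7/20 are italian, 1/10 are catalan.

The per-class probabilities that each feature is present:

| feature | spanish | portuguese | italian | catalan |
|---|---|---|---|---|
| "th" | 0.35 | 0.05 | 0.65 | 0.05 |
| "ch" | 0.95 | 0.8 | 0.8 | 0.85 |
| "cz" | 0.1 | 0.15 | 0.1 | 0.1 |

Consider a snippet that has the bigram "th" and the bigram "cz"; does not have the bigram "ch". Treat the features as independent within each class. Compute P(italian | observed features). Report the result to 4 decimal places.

spanish: 0.1 × 0.35 × (1−0.95) × 0.1 = 0.000175
portuguese: 0.45 × 0.05 × (1−0.8) × 0.15 = 0.000675
italian: 0.35 × 0.65 × (1−0.8) × 0.1 = 0.00455
catalan: 0.1 × 0.05 × (1−0.85) × 0.1 = 0.000075
P(italian | x) = 0.00455 / 0.005475 ≈ 0.8311

0.8311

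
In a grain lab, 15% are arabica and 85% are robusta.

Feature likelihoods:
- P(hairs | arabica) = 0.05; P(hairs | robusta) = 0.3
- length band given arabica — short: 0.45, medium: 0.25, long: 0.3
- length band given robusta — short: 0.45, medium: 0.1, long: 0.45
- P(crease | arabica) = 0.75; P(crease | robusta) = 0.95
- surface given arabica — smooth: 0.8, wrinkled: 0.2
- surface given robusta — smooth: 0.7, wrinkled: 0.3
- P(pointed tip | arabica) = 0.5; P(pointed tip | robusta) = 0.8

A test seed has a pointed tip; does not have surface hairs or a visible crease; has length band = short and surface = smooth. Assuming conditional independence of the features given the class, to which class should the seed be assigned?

arabica: 0.15 × (1−0.05) × 0.45 × (1−0.75) × 0.8 × 0.5 = 0.0064125
robusta: 0.85 × (1−0.3) × 0.45 × (1−0.95) × 0.7 × 0.8 = 0.007497
Highest score → robusta.

robusta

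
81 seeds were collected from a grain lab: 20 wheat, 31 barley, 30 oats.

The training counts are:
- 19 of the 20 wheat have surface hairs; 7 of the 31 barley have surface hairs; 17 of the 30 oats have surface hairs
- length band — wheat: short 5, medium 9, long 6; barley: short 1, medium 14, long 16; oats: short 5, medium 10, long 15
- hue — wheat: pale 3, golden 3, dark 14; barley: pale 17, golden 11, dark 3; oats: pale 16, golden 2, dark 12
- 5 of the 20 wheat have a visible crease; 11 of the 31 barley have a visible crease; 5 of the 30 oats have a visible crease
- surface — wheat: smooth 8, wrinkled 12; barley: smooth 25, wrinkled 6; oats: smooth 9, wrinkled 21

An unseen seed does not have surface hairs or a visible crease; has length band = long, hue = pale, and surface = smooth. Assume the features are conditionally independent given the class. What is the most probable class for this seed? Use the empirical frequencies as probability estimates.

wheat: (20/81) × (1/20) × (6/20) × (3/20) × (15/20) × (8/20) ≈ 0.000166667
barley: (31/81) × (24/31) × (16/31) × (17/31) × (20/31) × (25/31) ≈ 0.0436333
oats: (30/81) × (13/30) × (15/30) × (16/30) × (25/30) × (9/30) ≈ 0.0106996
Highest score → barley.

barley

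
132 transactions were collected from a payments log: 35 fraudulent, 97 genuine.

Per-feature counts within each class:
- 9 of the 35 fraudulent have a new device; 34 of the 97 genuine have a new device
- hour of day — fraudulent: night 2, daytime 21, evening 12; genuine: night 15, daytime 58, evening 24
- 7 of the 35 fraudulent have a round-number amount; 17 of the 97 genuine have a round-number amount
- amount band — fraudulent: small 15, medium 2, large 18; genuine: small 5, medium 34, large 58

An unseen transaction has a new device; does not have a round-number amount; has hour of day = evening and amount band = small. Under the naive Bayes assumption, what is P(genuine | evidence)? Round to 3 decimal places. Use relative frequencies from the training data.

fraudulent: (35/132) × (9/35) × (12/35) × (28/35) × (15/35) ≈ 0.00801484
genuine: (97/132) × (34/97) × (24/97) × (80/97) × (5/97) ≈ 0.00270932
P(genuine | x) = 0.00270932 / 0.01072416 ≈ 0.253

0.253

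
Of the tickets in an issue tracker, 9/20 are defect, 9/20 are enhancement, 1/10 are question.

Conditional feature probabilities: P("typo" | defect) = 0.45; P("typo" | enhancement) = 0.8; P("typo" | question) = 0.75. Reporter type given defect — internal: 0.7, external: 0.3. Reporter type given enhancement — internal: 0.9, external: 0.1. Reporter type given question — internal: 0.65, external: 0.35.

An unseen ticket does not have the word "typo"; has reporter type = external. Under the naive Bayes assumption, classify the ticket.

defect: 0.45 × (1−0.45) × 0.3 = 0.07425
enhancement: 0.45 × (1−0.8) × 0.1 = 0.009
question: 0.1 × (1−0.75) × 0.35 = 0.00875
Highest score → defect.

defect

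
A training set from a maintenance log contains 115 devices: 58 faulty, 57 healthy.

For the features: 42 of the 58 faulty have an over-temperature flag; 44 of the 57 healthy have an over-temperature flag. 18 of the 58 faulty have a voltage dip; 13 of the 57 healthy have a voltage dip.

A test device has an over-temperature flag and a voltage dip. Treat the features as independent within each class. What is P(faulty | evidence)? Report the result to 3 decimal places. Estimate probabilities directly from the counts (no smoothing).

0.565

faulty: (58/115) × (42/58) × (18/58) ≈ 0.113343
healthy: (57/115) × (44/57) × (13/57) ≈ 0.0872616
P(faulty | x) = 0.113343 / 0.2006046 ≈ 0.565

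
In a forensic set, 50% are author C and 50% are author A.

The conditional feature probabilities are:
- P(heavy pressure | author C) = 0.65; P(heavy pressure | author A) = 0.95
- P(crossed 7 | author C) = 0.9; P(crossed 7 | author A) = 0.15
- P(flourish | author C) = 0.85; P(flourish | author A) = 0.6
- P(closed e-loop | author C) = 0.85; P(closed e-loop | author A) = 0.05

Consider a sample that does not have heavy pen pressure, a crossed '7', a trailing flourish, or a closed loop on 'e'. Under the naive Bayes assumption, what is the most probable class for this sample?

author C: 0.5 × (1−0.65) × (1−0.9) × (1−0.85) × (1−0.85) = 0.00039375
author A: 0.5 × (1−0.95) × (1−0.15) × (1−0.6) × (1−0.05) = 0.008075
Highest score → author A.

author A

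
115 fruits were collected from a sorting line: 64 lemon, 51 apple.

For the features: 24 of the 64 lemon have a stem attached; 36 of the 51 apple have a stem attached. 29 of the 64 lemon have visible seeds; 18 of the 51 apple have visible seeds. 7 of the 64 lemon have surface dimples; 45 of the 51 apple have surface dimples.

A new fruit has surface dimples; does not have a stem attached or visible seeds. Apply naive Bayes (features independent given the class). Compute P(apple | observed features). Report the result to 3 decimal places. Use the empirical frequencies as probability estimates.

lemon: (64/115) × (40/64) × (35/64) × (7/64) ≈ 0.020805
apple: (51/115) × (15/51) × (33/51) × (45/51) ≈ 0.0744697
P(apple | x) = 0.0744697 / 0.0952747 ≈ 0.782

0.782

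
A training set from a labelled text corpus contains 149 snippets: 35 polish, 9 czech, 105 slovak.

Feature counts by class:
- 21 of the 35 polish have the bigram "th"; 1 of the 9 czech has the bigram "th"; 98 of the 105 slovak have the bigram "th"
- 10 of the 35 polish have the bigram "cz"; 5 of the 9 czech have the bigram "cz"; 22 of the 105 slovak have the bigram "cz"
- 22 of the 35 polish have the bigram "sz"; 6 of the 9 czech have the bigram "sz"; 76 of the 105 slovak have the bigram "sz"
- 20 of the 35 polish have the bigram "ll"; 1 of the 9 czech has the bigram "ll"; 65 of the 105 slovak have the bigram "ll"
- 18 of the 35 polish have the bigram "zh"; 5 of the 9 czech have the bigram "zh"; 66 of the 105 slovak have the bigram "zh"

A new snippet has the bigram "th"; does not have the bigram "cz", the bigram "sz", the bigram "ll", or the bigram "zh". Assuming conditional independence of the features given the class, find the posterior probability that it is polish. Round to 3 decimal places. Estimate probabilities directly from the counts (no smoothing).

polish: (35/149) × (21/35) × (25/35) × (13/35) × (15/35) × (17/35) ≈ 0.00778367
czech: (9/149) × (1/9) × (4/9) × (3/9) × (8/9) × (4/9) ≈ 0.000392803
slovak: (105/149) × (98/105) × (83/105) × (29/105) × (40/105) × (39/105) ≈ 0.0203181
P(polish | x) = 0.00778367 / 0.028494573 ≈ 0.273

0.273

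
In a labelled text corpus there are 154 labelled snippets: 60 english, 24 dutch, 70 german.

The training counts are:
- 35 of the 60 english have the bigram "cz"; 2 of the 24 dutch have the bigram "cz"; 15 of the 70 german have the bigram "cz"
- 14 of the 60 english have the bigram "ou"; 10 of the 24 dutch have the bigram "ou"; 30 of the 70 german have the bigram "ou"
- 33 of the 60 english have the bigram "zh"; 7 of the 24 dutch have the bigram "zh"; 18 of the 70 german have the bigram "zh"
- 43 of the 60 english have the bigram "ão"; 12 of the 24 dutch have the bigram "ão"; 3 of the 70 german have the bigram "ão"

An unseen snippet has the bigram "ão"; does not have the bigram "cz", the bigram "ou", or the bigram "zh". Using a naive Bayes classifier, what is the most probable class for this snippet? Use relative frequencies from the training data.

english: (60/154) × (25/60) × (46/60) × (27/60) × (43/60) ≈ 0.040138
dutch: (24/154) × (22/24) × (14/24) × (17/24) × (12/24) ≈ 0.0295139
german: (70/154) × (55/70) × (40/70) × (52/70) × (3/70) ≈ 0.00649729
Highest score → english.

english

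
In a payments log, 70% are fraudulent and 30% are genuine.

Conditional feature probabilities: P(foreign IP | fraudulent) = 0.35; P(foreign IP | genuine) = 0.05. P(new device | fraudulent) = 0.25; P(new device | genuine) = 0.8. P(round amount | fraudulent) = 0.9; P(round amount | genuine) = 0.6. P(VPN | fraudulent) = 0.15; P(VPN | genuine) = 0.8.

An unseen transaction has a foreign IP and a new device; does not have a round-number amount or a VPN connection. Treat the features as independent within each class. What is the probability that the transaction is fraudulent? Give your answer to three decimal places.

0.844

fraudulent: 0.7 × 0.35 × 0.25 × (1−0.9) × (1−0.15) = 0.00520625
genuine: 0.3 × 0.05 × 0.8 × (1−0.6) × (1−0.8) = 0.00096
P(fraudulent | x) = 0.00520625 / 0.00616625 ≈ 0.844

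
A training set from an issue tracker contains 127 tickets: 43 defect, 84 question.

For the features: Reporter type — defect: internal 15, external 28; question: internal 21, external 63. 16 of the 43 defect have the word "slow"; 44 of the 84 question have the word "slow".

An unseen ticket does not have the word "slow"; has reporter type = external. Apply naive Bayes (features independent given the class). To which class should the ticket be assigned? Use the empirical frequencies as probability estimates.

question

defect: (43/127) × (28/43) × (27/43) ≈ 0.138436
question: (84/127) × (63/84) × (40/84) ≈ 0.23622
Highest score → question.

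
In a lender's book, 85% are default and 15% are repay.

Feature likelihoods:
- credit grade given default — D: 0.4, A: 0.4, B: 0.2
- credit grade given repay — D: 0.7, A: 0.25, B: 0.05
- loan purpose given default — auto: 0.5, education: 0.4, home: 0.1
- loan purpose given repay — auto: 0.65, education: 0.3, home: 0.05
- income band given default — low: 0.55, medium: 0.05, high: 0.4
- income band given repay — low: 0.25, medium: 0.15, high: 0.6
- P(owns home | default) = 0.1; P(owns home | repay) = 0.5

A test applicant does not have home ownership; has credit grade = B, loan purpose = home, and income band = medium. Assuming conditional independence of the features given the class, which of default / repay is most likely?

default: 0.85 × 0.2 × 0.1 × 0.05 × (1−0.1) = 0.000765
repay: 0.15 × 0.05 × 0.05 × 0.15 × (1−0.5) = 0.000028125
Highest score → default.

default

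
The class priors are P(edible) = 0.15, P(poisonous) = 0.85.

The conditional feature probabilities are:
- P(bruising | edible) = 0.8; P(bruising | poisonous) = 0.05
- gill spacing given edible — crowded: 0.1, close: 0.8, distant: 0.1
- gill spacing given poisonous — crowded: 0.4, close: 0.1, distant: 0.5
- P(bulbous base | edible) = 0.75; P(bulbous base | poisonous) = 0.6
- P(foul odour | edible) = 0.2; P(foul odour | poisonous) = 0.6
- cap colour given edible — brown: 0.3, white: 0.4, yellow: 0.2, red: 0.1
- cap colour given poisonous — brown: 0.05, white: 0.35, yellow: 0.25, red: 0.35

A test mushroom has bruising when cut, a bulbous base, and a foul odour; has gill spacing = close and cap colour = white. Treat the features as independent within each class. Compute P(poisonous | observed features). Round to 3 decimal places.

edible: 0.15 × 0.8 × 0.8 × 0.75 × 0.2 × 0.4 = 0.00576
poisonous: 0.85 × 0.05 × 0.1 × 0.6 × 0.6 × 0.35 = 0.0005355
P(poisonous | x) = 0.0005355 / 0.0062955 ≈ 0.085

0.085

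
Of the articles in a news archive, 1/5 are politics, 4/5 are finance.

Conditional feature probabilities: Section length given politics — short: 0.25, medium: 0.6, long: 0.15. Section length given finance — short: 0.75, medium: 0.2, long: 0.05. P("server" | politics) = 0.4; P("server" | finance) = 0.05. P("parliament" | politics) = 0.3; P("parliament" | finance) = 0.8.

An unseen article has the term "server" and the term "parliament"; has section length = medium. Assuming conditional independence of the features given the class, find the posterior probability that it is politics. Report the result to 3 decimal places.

0.692

politics: 0.2 × 0.6 × 0.4 × 0.3 = 0.0144
finance: 0.8 × 0.2 × 0.05 × 0.8 = 0.0064
P(politics | x) = 0.0144 / 0.0208 ≈ 0.692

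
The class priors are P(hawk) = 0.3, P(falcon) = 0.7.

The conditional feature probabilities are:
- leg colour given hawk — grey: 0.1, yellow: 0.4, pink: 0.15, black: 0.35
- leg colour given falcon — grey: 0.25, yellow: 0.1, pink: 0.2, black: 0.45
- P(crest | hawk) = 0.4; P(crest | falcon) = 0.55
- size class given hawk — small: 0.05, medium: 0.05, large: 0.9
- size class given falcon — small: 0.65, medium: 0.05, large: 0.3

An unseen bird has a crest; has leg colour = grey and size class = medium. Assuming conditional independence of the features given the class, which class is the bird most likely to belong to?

falcon

hawk: 0.3 × 0.1 × 0.4 × 0.05 = 0.0006
falcon: 0.7 × 0.25 × 0.55 × 0.05 = 0.0048125
Highest score → falcon.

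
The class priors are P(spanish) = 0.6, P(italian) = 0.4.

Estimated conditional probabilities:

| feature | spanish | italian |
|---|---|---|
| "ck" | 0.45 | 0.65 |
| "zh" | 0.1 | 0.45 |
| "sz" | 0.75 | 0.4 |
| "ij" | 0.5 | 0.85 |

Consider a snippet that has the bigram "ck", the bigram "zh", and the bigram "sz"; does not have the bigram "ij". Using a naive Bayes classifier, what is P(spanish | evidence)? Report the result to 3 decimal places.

0.591

spanish: 0.6 × 0.45 × 0.1 × 0.75 × (1−0.5) = 0.010125
italian: 0.4 × 0.65 × 0.45 × 0.4 × (1−0.85) = 0.00702
P(spanish | x) = 0.010125 / 0.017145 ≈ 0.591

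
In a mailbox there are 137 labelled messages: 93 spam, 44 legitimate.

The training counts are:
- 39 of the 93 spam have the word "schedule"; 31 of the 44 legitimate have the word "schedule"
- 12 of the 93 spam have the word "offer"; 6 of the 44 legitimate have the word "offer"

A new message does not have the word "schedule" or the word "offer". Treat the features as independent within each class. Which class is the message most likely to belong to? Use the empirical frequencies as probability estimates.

spam

spam: (93/137) × (54/93) × (81/93) ≈ 0.343301
legitimate: (44/137) × (13/44) × (38/44) ≈ 0.0819509
Highest score → spam.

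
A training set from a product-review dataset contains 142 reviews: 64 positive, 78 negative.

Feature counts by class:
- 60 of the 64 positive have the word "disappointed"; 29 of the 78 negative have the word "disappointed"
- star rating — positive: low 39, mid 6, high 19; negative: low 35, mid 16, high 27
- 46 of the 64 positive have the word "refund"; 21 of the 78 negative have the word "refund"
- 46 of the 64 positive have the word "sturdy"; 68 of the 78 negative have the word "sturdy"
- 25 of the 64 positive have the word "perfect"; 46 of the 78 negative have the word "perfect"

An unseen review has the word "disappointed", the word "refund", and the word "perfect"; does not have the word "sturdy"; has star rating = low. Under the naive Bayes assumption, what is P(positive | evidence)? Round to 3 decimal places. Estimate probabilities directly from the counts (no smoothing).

positive: (64/142) × (60/64) × (39/64) × (46/64) × (18/64) × (25/64) ≈ 0.0203319
negative: (78/142) × (29/78) × (35/78) × (21/78) × (10/78) × (46/78) ≈ 0.00186542
P(positive | x) = 0.0203319 / 0.02219732 ≈ 0.916

0.916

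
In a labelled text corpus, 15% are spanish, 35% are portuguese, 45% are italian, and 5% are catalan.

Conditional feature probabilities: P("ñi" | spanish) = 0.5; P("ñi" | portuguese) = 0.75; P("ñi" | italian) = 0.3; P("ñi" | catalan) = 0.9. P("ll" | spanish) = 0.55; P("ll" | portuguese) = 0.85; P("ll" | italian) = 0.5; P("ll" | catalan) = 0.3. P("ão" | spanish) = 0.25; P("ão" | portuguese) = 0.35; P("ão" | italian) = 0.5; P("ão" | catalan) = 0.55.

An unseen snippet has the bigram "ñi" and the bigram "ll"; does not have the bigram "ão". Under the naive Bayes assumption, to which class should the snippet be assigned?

portuguese

spanish: 0.15 × 0.5 × 0.55 × (1−0.25) = 0.0309375
portuguese: 0.35 × 0.75 × 0.85 × (1−0.35) = 0.14503125
italian: 0.45 × 0.3 × 0.5 × (1−0.5) = 0.03375
catalan: 0.05 × 0.9 × 0.3 × (1−0.55) = 0.006075
Highest score → portuguese.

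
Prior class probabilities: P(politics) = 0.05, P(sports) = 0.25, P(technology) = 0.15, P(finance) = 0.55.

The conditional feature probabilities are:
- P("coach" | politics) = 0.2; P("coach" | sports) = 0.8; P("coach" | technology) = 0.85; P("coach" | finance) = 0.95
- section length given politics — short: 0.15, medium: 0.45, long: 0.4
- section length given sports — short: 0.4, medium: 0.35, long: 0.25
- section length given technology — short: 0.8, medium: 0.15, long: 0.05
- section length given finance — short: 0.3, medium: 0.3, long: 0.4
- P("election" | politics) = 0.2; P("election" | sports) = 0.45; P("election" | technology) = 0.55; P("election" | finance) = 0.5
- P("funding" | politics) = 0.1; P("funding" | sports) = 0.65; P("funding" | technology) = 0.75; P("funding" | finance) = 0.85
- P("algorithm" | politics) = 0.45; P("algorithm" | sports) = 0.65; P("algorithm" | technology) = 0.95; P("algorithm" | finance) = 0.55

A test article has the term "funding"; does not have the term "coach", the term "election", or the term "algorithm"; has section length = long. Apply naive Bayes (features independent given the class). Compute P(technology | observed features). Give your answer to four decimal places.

0.0043

politics: 0.05 × (1−0.2) × 0.4 × (1−0.2) × 0.1 × (1−0.45) = 0.000704
sports: 0.25 × (1−0.8) × 0.25 × (1−0.45) × 0.65 × (1−0.65) = 0.0015640625
technology: 0.15 × (1−0.85) × 0.05 × (1−0.55) × 0.75 × (1−0.95) = 0.000018984375
finance: 0.55 × (1−0.95) × 0.4 × (1−0.5) × 0.85 × (1−0.55) = 0.00210375
P(technology | x) = 0.000018984375 / 0.004390796875 ≈ 0.0043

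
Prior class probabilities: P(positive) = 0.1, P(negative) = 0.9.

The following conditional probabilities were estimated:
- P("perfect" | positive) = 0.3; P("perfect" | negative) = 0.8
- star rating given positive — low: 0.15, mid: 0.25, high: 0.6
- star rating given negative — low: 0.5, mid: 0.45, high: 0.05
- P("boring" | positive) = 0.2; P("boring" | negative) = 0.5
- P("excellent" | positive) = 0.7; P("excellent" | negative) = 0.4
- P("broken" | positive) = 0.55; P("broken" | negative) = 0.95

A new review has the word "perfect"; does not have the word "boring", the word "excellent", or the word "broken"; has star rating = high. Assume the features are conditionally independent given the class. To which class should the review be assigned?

positive: 0.1 × 0.3 × 0.6 × (1−0.2) × (1−0.7) × (1−0.55) = 0.001944
negative: 0.9 × 0.8 × 0.05 × (1−0.5) × (1−0.4) × (1−0.95) = 0.00054
Highest score → positive.

positive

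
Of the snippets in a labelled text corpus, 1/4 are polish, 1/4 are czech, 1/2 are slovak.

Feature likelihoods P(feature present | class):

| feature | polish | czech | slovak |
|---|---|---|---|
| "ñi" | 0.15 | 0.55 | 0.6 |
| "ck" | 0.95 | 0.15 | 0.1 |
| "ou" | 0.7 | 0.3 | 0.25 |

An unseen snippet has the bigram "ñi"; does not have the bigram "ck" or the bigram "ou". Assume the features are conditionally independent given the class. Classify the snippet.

slovak

polish: 0.25 × 0.15 × (1−0.95) × (1−0.7) = 0.0005625
czech: 0.25 × 0.55 × (1−0.15) × (1−0.3) = 0.0818125
slovak: 0.5 × 0.6 × (1−0.1) × (1−0.25) = 0.2025
Highest score → slovak.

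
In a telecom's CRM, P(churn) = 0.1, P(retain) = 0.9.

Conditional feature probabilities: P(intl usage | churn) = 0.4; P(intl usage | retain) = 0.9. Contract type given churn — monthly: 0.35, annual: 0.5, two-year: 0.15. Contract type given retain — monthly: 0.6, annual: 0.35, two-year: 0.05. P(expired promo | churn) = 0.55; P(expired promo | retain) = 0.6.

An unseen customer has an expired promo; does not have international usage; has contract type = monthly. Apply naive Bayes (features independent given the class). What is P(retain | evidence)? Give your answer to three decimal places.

0.737

churn: 0.1 × (1−0.4) × 0.35 × 0.55 = 0.01155
retain: 0.9 × (1−0.9) × 0.6 × 0.6 = 0.0324
P(retain | x) = 0.0324 / 0.04395 ≈ 0.737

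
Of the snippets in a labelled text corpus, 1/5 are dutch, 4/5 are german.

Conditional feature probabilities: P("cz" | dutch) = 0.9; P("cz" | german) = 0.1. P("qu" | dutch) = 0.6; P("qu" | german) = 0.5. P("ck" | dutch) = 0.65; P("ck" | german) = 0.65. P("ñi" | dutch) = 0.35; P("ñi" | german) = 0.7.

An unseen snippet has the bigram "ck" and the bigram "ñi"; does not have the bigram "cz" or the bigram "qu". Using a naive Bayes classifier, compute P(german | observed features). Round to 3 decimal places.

dutch: 0.2 × (1−0.9) × (1−0.6) × 0.65 × 0.35 = 0.00182
german: 0.8 × (1−0.1) × (1−0.5) × 0.65 × 0.7 = 0.1638
P(german | x) = 0.1638 / 0.16562 ≈ 0.989

0.989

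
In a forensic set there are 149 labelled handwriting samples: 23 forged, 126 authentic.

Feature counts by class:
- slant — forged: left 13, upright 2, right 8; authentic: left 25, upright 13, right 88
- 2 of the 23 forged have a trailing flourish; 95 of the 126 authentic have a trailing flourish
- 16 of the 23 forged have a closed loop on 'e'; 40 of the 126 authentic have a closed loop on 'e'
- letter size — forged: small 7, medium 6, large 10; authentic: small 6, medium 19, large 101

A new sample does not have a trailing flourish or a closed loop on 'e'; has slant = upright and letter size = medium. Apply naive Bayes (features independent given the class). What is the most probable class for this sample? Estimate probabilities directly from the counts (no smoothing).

authentic

forged: (23/149) × (2/23) × (21/23) × (7/23) × (6/23) ≈ 0.000973036
authentic: (126/149) × (13/126) × (31/126) × (86/126) × (19/126) ≈ 0.00220932
Highest score → authentic.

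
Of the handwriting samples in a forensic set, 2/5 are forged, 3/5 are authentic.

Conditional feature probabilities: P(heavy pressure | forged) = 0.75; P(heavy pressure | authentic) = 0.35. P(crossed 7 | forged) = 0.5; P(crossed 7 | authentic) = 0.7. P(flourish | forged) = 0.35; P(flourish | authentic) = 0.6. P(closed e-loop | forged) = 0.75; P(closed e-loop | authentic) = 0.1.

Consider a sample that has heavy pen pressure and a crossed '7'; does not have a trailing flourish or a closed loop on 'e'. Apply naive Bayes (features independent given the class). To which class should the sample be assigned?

authentic

forged: 0.4 × 0.75 × 0.5 × (1−0.35) × (1−0.75) = 0.024375
authentic: 0.6 × 0.35 × 0.7 × (1−0.6) × (1−0.1) = 0.05292
Highest score → authentic.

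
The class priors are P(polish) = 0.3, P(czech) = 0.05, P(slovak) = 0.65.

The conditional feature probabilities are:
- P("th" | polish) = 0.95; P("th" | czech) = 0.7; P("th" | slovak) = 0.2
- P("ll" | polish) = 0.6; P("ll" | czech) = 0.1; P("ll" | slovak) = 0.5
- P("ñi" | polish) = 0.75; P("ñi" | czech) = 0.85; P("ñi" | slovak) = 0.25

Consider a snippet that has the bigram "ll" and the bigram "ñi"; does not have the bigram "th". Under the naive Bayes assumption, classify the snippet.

slovak

polish: 0.3 × (1−0.95) × 0.6 × 0.75 = 0.00675
czech: 0.05 × (1−0.7) × 0.1 × 0.85 = 0.001275
slovak: 0.65 × (1−0.2) × 0.5 × 0.25 = 0.065
Highest score → slovak.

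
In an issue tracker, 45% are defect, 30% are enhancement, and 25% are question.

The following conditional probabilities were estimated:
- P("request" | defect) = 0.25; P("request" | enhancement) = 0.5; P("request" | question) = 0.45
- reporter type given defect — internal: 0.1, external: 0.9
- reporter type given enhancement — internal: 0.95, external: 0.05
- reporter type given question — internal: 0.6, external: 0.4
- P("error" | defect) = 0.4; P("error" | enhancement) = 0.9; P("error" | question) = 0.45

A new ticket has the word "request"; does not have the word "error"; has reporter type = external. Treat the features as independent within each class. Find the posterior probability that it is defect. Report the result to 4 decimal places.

defect: 0.45 × 0.25 × 0.9 × (1−0.4) = 0.06075
enhancement: 0.3 × 0.5 × 0.05 × (1−0.9) = 0.00075
question: 0.25 × 0.45 × 0.4 × (1−0.45) = 0.02475
P(defect | x) = 0.06075 / 0.08625 ≈ 0.7043

0.7043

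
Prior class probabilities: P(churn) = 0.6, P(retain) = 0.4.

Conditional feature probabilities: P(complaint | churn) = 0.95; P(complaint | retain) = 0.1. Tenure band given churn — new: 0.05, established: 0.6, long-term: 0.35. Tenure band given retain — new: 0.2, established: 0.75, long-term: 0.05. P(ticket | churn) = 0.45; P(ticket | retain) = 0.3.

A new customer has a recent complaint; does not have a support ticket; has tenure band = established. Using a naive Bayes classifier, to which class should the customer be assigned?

churn: 0.6 × 0.95 × 0.6 × (1−0.45) = 0.1881
retain: 0.4 × 0.1 × 0.75 × (1−0.3) = 0.021
Highest score → churn.

churn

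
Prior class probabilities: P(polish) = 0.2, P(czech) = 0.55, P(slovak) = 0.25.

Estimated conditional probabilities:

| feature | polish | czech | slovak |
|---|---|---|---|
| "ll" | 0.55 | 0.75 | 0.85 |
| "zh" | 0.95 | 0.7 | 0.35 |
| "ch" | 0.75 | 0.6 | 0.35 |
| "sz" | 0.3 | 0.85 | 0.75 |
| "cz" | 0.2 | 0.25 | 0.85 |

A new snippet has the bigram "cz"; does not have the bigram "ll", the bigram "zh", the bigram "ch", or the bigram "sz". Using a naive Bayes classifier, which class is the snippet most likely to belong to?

slovak

polish: 0.2 × (1−0.55) × (1−0.95) × (1−0.75) × (1−0.3) × 0.2 = 0.0001575
czech: 0.55 × (1−0.75) × (1−0.7) × (1−0.6) × (1−0.85) × 0.25 = 0.00061875
slovak: 0.25 × (1−0.85) × (1−0.35) × (1−0.35) × (1−0.75) × 0.85 = 0.003366796875
Highest score → slovak.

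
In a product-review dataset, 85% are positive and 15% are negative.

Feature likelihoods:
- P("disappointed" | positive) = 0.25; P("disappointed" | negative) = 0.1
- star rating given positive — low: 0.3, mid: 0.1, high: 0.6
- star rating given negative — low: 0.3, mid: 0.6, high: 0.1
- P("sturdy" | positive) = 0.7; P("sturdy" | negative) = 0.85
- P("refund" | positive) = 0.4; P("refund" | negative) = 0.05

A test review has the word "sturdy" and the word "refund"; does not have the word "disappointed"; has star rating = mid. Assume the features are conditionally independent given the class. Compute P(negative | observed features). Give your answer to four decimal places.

positive: 0.85 × (1−0.25) × 0.1 × 0.7 × 0.4 = 0.01785
negative: 0.15 × (1−0.1) × 0.6 × 0.85 × 0.05 = 0.0034425
P(negative | x) = 0.0034425 / 0.0212925 ≈ 0.1617

0.1617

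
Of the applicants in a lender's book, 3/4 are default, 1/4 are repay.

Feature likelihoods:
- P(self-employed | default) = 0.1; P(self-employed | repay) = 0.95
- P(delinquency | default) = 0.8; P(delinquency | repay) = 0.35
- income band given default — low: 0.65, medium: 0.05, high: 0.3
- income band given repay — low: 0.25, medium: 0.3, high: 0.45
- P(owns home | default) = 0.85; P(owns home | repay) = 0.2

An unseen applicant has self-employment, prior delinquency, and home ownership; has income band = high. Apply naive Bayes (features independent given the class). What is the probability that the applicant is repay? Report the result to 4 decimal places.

0.3284

default: 0.75 × 0.1 × 0.8 × 0.3 × 0.85 = 0.0153
repay: 0.25 × 0.95 × 0.35 × 0.45 × 0.2 = 0.00748125
P(repay | x) = 0.00748125 / 0.02278125 ≈ 0.3284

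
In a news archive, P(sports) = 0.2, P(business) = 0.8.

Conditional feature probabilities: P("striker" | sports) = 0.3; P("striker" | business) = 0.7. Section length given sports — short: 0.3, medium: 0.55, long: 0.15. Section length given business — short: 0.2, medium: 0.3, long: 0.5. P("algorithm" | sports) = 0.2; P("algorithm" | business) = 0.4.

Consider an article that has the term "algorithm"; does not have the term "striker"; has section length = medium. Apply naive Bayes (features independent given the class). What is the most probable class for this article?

sports: 0.2 × (1−0.3) × 0.55 × 0.2 = 0.0154
business: 0.8 × (1−0.7) × 0.3 × 0.4 = 0.0288
Highest score → business.

business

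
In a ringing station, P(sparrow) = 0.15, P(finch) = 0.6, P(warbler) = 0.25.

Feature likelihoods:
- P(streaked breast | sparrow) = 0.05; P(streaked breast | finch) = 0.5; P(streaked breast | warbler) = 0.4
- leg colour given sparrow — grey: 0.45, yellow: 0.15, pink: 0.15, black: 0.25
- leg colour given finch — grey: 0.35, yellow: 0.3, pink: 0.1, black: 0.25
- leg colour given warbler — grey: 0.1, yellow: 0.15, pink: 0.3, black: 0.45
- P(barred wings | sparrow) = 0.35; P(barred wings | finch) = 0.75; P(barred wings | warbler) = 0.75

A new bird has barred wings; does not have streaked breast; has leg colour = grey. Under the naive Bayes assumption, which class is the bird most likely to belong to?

finch

sparrow: 0.15 × (1−0.05) × 0.45 × 0.35 = 0.02244375
finch: 0.6 × (1−0.5) × 0.35 × 0.75 = 0.07875
warbler: 0.25 × (1−0.4) × 0.1 × 0.75 = 0.01125
Highest score → finch.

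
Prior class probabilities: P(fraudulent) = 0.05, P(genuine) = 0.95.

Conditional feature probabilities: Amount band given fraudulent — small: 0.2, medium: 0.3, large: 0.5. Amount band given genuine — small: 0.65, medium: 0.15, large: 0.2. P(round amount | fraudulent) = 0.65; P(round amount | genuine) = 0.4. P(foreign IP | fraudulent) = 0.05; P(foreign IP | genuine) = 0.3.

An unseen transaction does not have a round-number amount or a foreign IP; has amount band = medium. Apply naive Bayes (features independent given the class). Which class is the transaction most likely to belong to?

fraudulent: 0.05 × 0.3 × (1−0.65) × (1−0.05) = 0.0049875
genuine: 0.95 × 0.15 × (1−0.4) × (1−0.3) = 0.05985
Highest score → genuine.

genuine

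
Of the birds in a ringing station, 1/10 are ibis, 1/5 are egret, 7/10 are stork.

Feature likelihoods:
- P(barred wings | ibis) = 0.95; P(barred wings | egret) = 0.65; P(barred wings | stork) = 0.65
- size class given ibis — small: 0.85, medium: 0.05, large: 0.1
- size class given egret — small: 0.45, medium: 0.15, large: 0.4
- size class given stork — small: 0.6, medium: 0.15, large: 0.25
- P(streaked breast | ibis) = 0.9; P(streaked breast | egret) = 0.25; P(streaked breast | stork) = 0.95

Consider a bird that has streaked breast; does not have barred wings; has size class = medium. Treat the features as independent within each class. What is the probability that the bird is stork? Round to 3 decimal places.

0.925

ibis: 0.1 × (1−0.95) × 0.05 × 0.9 = 0.000225
egret: 0.2 × (1−0.65) × 0.15 × 0.25 = 0.002625
stork: 0.7 × (1−0.65) × 0.15 × 0.95 = 0.0349125
P(stork | x) = 0.0349125 / 0.0377625 ≈ 0.925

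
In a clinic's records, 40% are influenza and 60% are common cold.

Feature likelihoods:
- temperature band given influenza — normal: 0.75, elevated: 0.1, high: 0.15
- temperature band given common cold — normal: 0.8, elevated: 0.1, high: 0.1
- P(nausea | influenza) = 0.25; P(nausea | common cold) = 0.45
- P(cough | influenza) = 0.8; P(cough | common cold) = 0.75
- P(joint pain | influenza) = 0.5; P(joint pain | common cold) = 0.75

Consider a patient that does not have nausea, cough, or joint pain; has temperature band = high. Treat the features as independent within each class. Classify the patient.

influenza

influenza: 0.4 × 0.15 × (1−0.25) × (1−0.8) × (1−0.5) = 0.0045
common cold: 0.6 × 0.1 × (1−0.45) × (1−0.75) × (1−0.75) = 0.0020625
Highest score → influenza.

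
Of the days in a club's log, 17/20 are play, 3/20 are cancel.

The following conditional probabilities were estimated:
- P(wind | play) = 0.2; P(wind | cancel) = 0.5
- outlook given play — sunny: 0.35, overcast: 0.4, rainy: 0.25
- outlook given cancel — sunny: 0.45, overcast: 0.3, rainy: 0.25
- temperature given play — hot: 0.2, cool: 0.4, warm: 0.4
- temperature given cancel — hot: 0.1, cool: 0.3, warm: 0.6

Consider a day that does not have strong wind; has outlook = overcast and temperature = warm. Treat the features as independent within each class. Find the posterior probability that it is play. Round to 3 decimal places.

play: 0.85 × (1−0.2) × 0.4 × 0.4 = 0.1088
cancel: 0.15 × (1−0.5) × 0.3 × 0.6 = 0.0135
P(play | x) = 0.1088 / 0.1223 ≈ 0.890

0.890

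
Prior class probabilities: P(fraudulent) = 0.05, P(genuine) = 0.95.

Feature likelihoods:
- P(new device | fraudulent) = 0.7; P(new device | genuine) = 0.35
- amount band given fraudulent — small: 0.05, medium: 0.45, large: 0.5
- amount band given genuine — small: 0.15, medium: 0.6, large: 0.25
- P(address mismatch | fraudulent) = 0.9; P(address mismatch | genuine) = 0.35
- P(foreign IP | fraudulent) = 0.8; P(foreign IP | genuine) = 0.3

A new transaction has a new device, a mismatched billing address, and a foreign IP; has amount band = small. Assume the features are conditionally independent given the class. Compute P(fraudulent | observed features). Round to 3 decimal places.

fraudulent: 0.05 × 0.7 × 0.05 × 0.9 × 0.8 = 0.00126
genuine: 0.95 × 0.35 × 0.15 × 0.35 × 0.3 = 0.005236875
P(fraudulent | x) = 0.00126 / 0.006496875 ≈ 0.194

0.194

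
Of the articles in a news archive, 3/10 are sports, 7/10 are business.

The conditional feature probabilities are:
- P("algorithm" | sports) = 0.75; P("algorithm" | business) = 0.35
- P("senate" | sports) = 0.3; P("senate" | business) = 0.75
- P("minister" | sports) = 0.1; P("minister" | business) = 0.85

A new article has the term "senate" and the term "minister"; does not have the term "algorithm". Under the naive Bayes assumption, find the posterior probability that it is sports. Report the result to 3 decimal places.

0.008

sports: 0.3 × (1−0.75) × 0.3 × 0.1 = 0.00225
business: 0.7 × (1−0.35) × 0.75 × 0.85 = 0.2900625
P(sports | x) = 0.00225 / 0.2923125 ≈ 0.008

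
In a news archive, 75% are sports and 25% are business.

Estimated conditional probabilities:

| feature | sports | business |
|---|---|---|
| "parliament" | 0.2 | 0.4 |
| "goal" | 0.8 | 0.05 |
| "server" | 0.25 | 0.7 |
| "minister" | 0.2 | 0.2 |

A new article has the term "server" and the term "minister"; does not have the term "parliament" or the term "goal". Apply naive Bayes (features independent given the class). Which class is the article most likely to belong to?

business

sports: 0.75 × (1−0.2) × (1−0.8) × 0.25 × 0.2 = 0.006
business: 0.25 × (1−0.4) × (1−0.05) × 0.7 × 0.2 = 0.01995
Highest score → business.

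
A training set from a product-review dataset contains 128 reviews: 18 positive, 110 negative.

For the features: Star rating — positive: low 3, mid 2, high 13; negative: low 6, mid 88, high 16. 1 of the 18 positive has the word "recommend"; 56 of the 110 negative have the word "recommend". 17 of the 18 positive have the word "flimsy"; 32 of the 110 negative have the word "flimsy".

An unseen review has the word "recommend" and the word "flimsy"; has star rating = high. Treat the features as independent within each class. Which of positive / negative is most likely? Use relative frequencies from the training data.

negative

positive: (18/128) × (13/18) × (1/18) × (17/18) ≈ 0.0053289
negative: (110/128) × (16/110) × (56/110) × (32/110) ≈ 0.0185124
Highest score → negative.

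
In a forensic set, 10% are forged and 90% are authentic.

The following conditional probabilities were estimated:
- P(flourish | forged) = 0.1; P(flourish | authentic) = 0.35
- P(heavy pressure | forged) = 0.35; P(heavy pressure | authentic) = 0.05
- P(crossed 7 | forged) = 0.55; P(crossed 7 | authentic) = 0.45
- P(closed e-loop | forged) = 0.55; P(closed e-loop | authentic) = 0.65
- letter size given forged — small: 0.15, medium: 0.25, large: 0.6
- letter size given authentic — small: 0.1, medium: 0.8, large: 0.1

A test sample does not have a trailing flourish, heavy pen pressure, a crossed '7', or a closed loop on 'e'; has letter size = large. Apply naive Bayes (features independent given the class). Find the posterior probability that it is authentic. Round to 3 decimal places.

0.601

forged: 0.1 × (1−0.1) × (1−0.35) × (1−0.55) × (1−0.55) × 0.6 = 0.00710775
authentic: 0.9 × (1−0.35) × (1−0.05) × (1−0.45) × (1−0.65) × 0.1 = 0.0106981875
P(authentic | x) = 0.0106981875 / 0.0178059375 ≈ 0.601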